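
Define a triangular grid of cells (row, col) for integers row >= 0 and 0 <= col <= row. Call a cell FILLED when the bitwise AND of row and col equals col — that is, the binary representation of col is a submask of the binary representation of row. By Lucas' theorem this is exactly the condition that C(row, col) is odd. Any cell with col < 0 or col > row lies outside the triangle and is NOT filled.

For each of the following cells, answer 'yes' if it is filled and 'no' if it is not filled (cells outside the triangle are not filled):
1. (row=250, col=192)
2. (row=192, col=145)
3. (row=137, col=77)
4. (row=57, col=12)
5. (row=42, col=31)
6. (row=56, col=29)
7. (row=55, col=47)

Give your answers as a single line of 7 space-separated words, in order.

Answer: yes no no no no no no

Derivation:
(250,192): row=0b11111010, col=0b11000000, row AND col = 0b11000000 = 192; 192 == 192 -> filled
(192,145): row=0b11000000, col=0b10010001, row AND col = 0b10000000 = 128; 128 != 145 -> empty
(137,77): row=0b10001001, col=0b1001101, row AND col = 0b1001 = 9; 9 != 77 -> empty
(57,12): row=0b111001, col=0b1100, row AND col = 0b1000 = 8; 8 != 12 -> empty
(42,31): row=0b101010, col=0b11111, row AND col = 0b1010 = 10; 10 != 31 -> empty
(56,29): row=0b111000, col=0b11101, row AND col = 0b11000 = 24; 24 != 29 -> empty
(55,47): row=0b110111, col=0b101111, row AND col = 0b100111 = 39; 39 != 47 -> empty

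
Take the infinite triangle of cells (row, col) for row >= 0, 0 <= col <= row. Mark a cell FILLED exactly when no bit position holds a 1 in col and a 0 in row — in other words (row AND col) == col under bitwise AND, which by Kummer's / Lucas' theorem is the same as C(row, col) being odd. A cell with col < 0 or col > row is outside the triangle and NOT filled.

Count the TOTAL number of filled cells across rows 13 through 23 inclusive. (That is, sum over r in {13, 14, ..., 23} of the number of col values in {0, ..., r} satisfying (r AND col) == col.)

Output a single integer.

Answer: 86

Derivation:
r13=1101 pc3: +8 =8
r14=1110 pc3: +8 =16
r15=1111 pc4: +16 =32
r16=10000 pc1: +2 =34
r17=10001 pc2: +4 =38
r18=10010 pc2: +4 =42
r19=10011 pc3: +8 =50
r20=10100 pc2: +4 =54
r21=10101 pc3: +8 =62
r22=10110 pc3: +8 =70
r23=10111 pc4: +16 =86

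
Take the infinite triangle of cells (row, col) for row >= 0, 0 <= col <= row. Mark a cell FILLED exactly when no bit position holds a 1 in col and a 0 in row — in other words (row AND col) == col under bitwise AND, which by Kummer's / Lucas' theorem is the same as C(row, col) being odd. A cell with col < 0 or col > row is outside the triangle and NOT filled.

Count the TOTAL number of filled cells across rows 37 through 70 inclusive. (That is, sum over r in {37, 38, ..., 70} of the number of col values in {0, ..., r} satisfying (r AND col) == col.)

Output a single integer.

r37=100101 pc3: +8 =8
r38=100110 pc3: +8 =16
r39=100111 pc4: +16 =32
r40=101000 pc2: +4 =36
r41=101001 pc3: +8 =44
r42=101010 pc3: +8 =52
r43=101011 pc4: +16 =68
r44=101100 pc3: +8 =76
r45=101101 pc4: +16 =92
r46=101110 pc4: +16 =108
r47=101111 pc5: +32 =140
r48=110000 pc2: +4 =144
r49=110001 pc3: +8 =152
r50=110010 pc3: +8 =160
r51=110011 pc4: +16 =176
r52=110100 pc3: +8 =184
r53=110101 pc4: +16 =200
r54=110110 pc4: +16 =216
r55=110111 pc5: +32 =248
r56=111000 pc3: +8 =256
r57=111001 pc4: +16 =272
r58=111010 pc4: +16 =288
r59=111011 pc5: +32 =320
r60=111100 pc4: +16 =336
r61=111101 pc5: +32 =368
r62=111110 pc5: +32 =400
r63=111111 pc6: +64 =464
r64=1000000 pc1: +2 =466
r65=1000001 pc2: +4 =470
r66=1000010 pc2: +4 =474
r67=1000011 pc3: +8 =482
r68=1000100 pc2: +4 =486
r69=1000101 pc3: +8 =494
r70=1000110 pc3: +8 =502

Answer: 502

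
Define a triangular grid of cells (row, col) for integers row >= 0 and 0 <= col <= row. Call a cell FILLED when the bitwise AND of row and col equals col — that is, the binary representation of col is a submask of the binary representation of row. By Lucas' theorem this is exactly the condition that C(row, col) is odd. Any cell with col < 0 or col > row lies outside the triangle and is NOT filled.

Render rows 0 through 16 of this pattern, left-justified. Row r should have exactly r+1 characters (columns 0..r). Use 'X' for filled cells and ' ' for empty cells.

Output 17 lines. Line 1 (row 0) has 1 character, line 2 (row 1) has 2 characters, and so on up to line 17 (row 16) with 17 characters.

r0=0: X
r1=1: XX
r2=10: X X
r3=11: XXXX
r4=100: X   X
r5=101: XX  XX
r6=110: X X X X
r7=111: XXXXXXXX
r8=1000: X       X
r9=1001: XX      XX
r10=1010: X X     X X
r11=1011: XXXX    XXXX
r12=1100: X   X   X   X
r13=1101: XX  XX  XX  XX
r14=1110: X X X X X X X X
r15=1111: XXXXXXXXXXXXXXXX
r16=10000: X               X

Answer: X
XX
X X
XXXX
X   X
XX  XX
X X X X
XXXXXXXX
X       X
XX      XX
X X     X X
XXXX    XXXX
X   X   X   X
XX  XX  XX  XX
X X X X X X X X
XXXXXXXXXXXXXXXX
X               X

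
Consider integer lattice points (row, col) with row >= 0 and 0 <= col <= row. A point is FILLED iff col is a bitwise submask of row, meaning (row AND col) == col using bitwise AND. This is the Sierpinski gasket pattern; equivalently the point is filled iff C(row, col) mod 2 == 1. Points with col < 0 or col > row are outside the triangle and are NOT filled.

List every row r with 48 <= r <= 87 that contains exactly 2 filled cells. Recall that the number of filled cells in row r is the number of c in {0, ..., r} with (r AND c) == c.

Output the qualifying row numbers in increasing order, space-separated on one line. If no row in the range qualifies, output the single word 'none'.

Row r has 2^popcount(r) filled cells, so we need popcount(r) = log2(2) = 1.
Scan r = 48..87 and keep those with exactly 1 one-bits:
r=48=110000 popcount=2 -> skip
r=49=110001 popcount=3 -> skip
r=50=110010 popcount=3 -> skip
r=51=110011 popcount=4 -> skip
r=52=110100 popcount=3 -> skip
r=53=110101 popcount=4 -> skip
r=54=110110 popcount=4 -> skip
r=55=110111 popcount=5 -> skip
r=56=111000 popcount=3 -> skip
r=57=111001 popcount=4 -> skip
r=58=111010 popcount=4 -> skip
r=59=111011 popcount=5 -> skip
r=60=111100 popcount=4 -> skip
r=61=111101 popcount=5 -> skip
r=62=111110 popcount=5 -> skip
r=63=111111 popcount=6 -> skip
r=64=1000000 popcount=1 -> KEEP
r=65=1000001 popcount=2 -> skip
r=66=1000010 popcount=2 -> skip
r=67=1000011 popcount=3 -> skip
r=68=1000100 popcount=2 -> skip
r=69=1000101 popcount=3 -> skip
r=70=1000110 popcount=3 -> skip
r=71=1000111 popcount=4 -> skip
r=72=1001000 popcount=2 -> skip
r=73=1001001 popcount=3 -> skip
r=74=1001010 popcount=3 -> skip
r=75=1001011 popcount=4 -> skip
r=76=1001100 popcount=3 -> skip
r=77=1001101 popcount=4 -> skip
r=78=1001110 popcount=4 -> skip
r=79=1001111 popcount=5 -> skip
r=80=1010000 popcount=2 -> skip
r=81=1010001 popcount=3 -> skip
r=82=1010010 popcount=3 -> skip
r=83=1010011 popcount=4 -> skip
r=84=1010100 popcount=3 -> skip
r=85=1010101 popcount=4 -> skip
r=86=1010110 popcount=4 -> skip
r=87=1010111 popcount=5 -> skip
Kept rows: 64

Answer: 64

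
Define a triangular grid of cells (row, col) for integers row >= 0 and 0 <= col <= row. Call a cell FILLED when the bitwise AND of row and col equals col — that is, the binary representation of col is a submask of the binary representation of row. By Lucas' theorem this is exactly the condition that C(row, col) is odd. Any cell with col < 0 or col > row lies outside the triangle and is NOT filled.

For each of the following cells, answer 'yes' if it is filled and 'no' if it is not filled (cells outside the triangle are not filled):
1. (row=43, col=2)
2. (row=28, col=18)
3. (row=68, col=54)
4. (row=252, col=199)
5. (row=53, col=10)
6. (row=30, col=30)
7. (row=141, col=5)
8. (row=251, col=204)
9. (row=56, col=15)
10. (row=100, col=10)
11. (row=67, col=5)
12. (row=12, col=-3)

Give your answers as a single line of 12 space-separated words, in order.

(43,2): row=0b101011, col=0b10, row AND col = 0b10 = 2; 2 == 2 -> filled
(28,18): row=0b11100, col=0b10010, row AND col = 0b10000 = 16; 16 != 18 -> empty
(68,54): row=0b1000100, col=0b110110, row AND col = 0b100 = 4; 4 != 54 -> empty
(252,199): row=0b11111100, col=0b11000111, row AND col = 0b11000100 = 196; 196 != 199 -> empty
(53,10): row=0b110101, col=0b1010, row AND col = 0b0 = 0; 0 != 10 -> empty
(30,30): row=0b11110, col=0b11110, row AND col = 0b11110 = 30; 30 == 30 -> filled
(141,5): row=0b10001101, col=0b101, row AND col = 0b101 = 5; 5 == 5 -> filled
(251,204): row=0b11111011, col=0b11001100, row AND col = 0b11001000 = 200; 200 != 204 -> empty
(56,15): row=0b111000, col=0b1111, row AND col = 0b1000 = 8; 8 != 15 -> empty
(100,10): row=0b1100100, col=0b1010, row AND col = 0b0 = 0; 0 != 10 -> empty
(67,5): row=0b1000011, col=0b101, row AND col = 0b1 = 1; 1 != 5 -> empty
(12,-3): col outside [0, 12] -> not filled

Answer: yes no no no no yes yes no no no no no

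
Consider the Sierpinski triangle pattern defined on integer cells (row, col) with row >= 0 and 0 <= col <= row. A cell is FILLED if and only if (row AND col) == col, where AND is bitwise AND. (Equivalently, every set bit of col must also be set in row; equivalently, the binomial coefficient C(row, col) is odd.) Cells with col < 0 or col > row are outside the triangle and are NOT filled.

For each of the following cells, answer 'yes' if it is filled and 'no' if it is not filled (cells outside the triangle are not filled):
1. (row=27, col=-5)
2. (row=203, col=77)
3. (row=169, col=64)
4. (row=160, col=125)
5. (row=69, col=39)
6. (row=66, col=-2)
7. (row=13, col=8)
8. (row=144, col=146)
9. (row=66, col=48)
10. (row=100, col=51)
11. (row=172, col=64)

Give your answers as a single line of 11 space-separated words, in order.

Answer: no no no no no no yes no no no no

Derivation:
(27,-5): col outside [0, 27] -> not filled
(203,77): row=0b11001011, col=0b1001101, row AND col = 0b1001001 = 73; 73 != 77 -> empty
(169,64): row=0b10101001, col=0b1000000, row AND col = 0b0 = 0; 0 != 64 -> empty
(160,125): row=0b10100000, col=0b1111101, row AND col = 0b100000 = 32; 32 != 125 -> empty
(69,39): row=0b1000101, col=0b100111, row AND col = 0b101 = 5; 5 != 39 -> empty
(66,-2): col outside [0, 66] -> not filled
(13,8): row=0b1101, col=0b1000, row AND col = 0b1000 = 8; 8 == 8 -> filled
(144,146): col outside [0, 144] -> not filled
(66,48): row=0b1000010, col=0b110000, row AND col = 0b0 = 0; 0 != 48 -> empty
(100,51): row=0b1100100, col=0b110011, row AND col = 0b100000 = 32; 32 != 51 -> empty
(172,64): row=0b10101100, col=0b1000000, row AND col = 0b0 = 0; 0 != 64 -> empty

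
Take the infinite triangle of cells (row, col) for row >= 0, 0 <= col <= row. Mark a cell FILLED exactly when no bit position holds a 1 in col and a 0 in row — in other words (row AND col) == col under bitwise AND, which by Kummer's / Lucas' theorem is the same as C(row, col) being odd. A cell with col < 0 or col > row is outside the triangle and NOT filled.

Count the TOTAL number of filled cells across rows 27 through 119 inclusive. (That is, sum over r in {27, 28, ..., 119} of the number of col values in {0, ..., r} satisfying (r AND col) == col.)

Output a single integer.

Answer: 1600

Derivation:
r27=11011 pc4: +16 =16
r28=11100 pc3: +8 =24
r29=11101 pc4: +16 =40
r30=11110 pc4: +16 =56
r31=11111 pc5: +32 =88
r32=100000 pc1: +2 =90
r33=100001 pc2: +4 =94
r34=100010 pc2: +4 =98
r35=100011 pc3: +8 =106
r36=100100 pc2: +4 =110
r37=100101 pc3: +8 =118
r38=100110 pc3: +8 =126
r39=100111 pc4: +16 =142
r40=101000 pc2: +4 =146
r41=101001 pc3: +8 =154
r42=101010 pc3: +8 =162
r43=101011 pc4: +16 =178
r44=101100 pc3: +8 =186
r45=101101 pc4: +16 =202
r46=101110 pc4: +16 =218
r47=101111 pc5: +32 =250
r48=110000 pc2: +4 =254
r49=110001 pc3: +8 =262
r50=110010 pc3: +8 =270
r51=110011 pc4: +16 =286
r52=110100 pc3: +8 =294
r53=110101 pc4: +16 =310
r54=110110 pc4: +16 =326
r55=110111 pc5: +32 =358
r56=111000 pc3: +8 =366
r57=111001 pc4: +16 =382
r58=111010 pc4: +16 =398
r59=111011 pc5: +32 =430
r60=111100 pc4: +16 =446
r61=111101 pc5: +32 =478
r62=111110 pc5: +32 =510
r63=111111 pc6: +64 =574
r64=1000000 pc1: +2 =576
r65=1000001 pc2: +4 =580
r66=1000010 pc2: +4 =584
r67=1000011 pc3: +8 =592
r68=1000100 pc2: +4 =596
r69=1000101 pc3: +8 =604
r70=1000110 pc3: +8 =612
r71=1000111 pc4: +16 =628
r72=1001000 pc2: +4 =632
r73=1001001 pc3: +8 =640
r74=1001010 pc3: +8 =648
r75=1001011 pc4: +16 =664
r76=1001100 pc3: +8 =672
r77=1001101 pc4: +16 =688
r78=1001110 pc4: +16 =704
r79=1001111 pc5: +32 =736
r80=1010000 pc2: +4 =740
r81=1010001 pc3: +8 =748
r82=1010010 pc3: +8 =756
r83=1010011 pc4: +16 =772
r84=1010100 pc3: +8 =780
r85=1010101 pc4: +16 =796
r86=1010110 pc4: +16 =812
r87=1010111 pc5: +32 =844
r88=1011000 pc3: +8 =852
r89=1011001 pc4: +16 =868
r90=1011010 pc4: +16 =884
r91=1011011 pc5: +32 =916
r92=1011100 pc4: +16 =932
r93=1011101 pc5: +32 =964
r94=1011110 pc5: +32 =996
r95=1011111 pc6: +64 =1060
r96=1100000 pc2: +4 =1064
r97=1100001 pc3: +8 =1072
r98=1100010 pc3: +8 =1080
r99=1100011 pc4: +16 =1096
r100=1100100 pc3: +8 =1104
r101=1100101 pc4: +16 =1120
r102=1100110 pc4: +16 =1136
r103=1100111 pc5: +32 =1168
r104=1101000 pc3: +8 =1176
r105=1101001 pc4: +16 =1192
r106=1101010 pc4: +16 =1208
r107=1101011 pc5: +32 =1240
r108=1101100 pc4: +16 =1256
r109=1101101 pc5: +32 =1288
r110=1101110 pc5: +32 =1320
r111=1101111 pc6: +64 =1384
r112=1110000 pc3: +8 =1392
r113=1110001 pc4: +16 =1408
r114=1110010 pc4: +16 =1424
r115=1110011 pc5: +32 =1456
r116=1110100 pc4: +16 =1472
r117=1110101 pc5: +32 =1504
r118=1110110 pc5: +32 =1536
r119=1110111 pc6: +64 =1600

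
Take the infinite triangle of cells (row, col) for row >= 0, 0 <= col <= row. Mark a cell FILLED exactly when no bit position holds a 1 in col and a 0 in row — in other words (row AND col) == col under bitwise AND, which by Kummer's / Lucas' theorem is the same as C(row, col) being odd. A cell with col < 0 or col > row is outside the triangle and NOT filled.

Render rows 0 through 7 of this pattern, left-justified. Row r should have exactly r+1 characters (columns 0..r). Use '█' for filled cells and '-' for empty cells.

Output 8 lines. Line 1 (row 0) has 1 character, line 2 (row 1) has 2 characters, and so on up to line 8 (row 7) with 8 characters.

r0=0: █
r1=1: ██
r2=10: █-█
r3=11: ████
r4=100: █---█
r5=101: ██--██
r6=110: █-█-█-█
r7=111: ████████

Answer: █
██
█-█
████
█---█
██--██
█-█-█-█
████████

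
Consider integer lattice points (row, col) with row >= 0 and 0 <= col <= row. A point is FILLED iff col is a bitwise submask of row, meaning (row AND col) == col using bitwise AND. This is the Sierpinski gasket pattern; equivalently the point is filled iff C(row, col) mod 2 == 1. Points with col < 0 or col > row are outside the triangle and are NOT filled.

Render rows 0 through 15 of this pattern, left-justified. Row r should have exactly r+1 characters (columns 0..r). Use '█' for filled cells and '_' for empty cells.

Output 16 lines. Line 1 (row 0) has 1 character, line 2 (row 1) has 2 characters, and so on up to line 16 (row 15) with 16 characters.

r0=0: █
r1=1: ██
r2=10: █_█
r3=11: ████
r4=100: █___█
r5=101: ██__██
r6=110: █_█_█_█
r7=111: ████████
r8=1000: █_______█
r9=1001: ██______██
r10=1010: █_█_____█_█
r11=1011: ████____████
r12=1100: █___█___█___█
r13=1101: ██__██__██__██
r14=1110: █_█_█_█_█_█_█_█
r15=1111: ████████████████

Answer: █
██
█_█
████
█___█
██__██
█_█_█_█
████████
█_______█
██______██
█_█_____█_█
████____████
█___█___█___█
██__██__██__██
█_█_█_█_█_█_█_█
████████████████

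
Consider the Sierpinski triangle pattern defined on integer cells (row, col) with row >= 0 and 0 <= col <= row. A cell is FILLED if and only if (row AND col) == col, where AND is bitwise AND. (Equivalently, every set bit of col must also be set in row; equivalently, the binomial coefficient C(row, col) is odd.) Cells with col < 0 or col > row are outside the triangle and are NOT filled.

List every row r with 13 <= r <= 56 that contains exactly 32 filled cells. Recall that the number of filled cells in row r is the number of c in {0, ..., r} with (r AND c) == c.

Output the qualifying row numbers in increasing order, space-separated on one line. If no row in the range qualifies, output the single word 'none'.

Answer: 31 47 55

Derivation:
Row r has 2^popcount(r) filled cells, so we need popcount(r) = log2(32) = 5.
Scan r = 13..56 and keep those with exactly 5 one-bits:
r=13=1101 popcount=3 -> skip
r=14=1110 popcount=3 -> skip
r=15=1111 popcount=4 -> skip
r=16=10000 popcount=1 -> skip
r=17=10001 popcount=2 -> skip
r=18=10010 popcount=2 -> skip
r=19=10011 popcount=3 -> skip
r=20=10100 popcount=2 -> skip
r=21=10101 popcount=3 -> skip
r=22=10110 popcount=3 -> skip
r=23=10111 popcount=4 -> skip
r=24=11000 popcount=2 -> skip
r=25=11001 popcount=3 -> skip
r=26=11010 popcount=3 -> skip
r=27=11011 popcount=4 -> skip
r=28=11100 popcount=3 -> skip
r=29=11101 popcount=4 -> skip
r=30=11110 popcount=4 -> skip
r=31=11111 popcount=5 -> KEEP
r=32=100000 popcount=1 -> skip
r=33=100001 popcount=2 -> skip
r=34=100010 popcount=2 -> skip
r=35=100011 popcount=3 -> skip
r=36=100100 popcount=2 -> skip
r=37=100101 popcount=3 -> skip
r=38=100110 popcount=3 -> skip
r=39=100111 popcount=4 -> skip
r=40=101000 popcount=2 -> skip
r=41=101001 popcount=3 -> skip
r=42=101010 popcount=3 -> skip
r=43=101011 popcount=4 -> skip
r=44=101100 popcount=3 -> skip
r=45=101101 popcount=4 -> skip
r=46=101110 popcount=4 -> skip
r=47=101111 popcount=5 -> KEEP
r=48=110000 popcount=2 -> skip
r=49=110001 popcount=3 -> skip
r=50=110010 popcount=3 -> skip
r=51=110011 popcount=4 -> skip
r=52=110100 popcount=3 -> skip
r=53=110101 popcount=4 -> skip
r=54=110110 popcount=4 -> skip
r=55=110111 popcount=5 -> KEEP
r=56=111000 popcount=3 -> skip
Kept rows: 31 47 55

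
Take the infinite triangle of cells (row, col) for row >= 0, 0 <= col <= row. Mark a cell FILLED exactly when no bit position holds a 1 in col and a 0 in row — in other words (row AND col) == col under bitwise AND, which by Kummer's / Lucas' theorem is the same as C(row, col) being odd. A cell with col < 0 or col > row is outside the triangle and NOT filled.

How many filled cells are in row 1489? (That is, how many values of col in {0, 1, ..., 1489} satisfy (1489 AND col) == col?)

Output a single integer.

Answer: 64

Derivation:
1489 in binary = 10111010001
popcount(1489) = number of 1-bits in 10111010001 = 6
A col c satisfies (1489 AND c) == c iff every set bit of c is also set in 1489; each of the 6 set bits of 1489 can independently be on or off in c.
count = 2^6 = 64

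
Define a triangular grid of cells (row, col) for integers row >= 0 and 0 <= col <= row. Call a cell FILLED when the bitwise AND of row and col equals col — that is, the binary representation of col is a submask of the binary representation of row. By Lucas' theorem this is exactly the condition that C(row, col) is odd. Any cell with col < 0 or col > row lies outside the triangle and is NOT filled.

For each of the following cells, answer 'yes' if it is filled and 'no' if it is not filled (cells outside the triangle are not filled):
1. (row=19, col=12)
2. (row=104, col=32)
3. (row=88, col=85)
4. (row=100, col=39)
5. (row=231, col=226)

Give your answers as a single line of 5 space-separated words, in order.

(19,12): row=0b10011, col=0b1100, row AND col = 0b0 = 0; 0 != 12 -> empty
(104,32): row=0b1101000, col=0b100000, row AND col = 0b100000 = 32; 32 == 32 -> filled
(88,85): row=0b1011000, col=0b1010101, row AND col = 0b1010000 = 80; 80 != 85 -> empty
(100,39): row=0b1100100, col=0b100111, row AND col = 0b100100 = 36; 36 != 39 -> empty
(231,226): row=0b11100111, col=0b11100010, row AND col = 0b11100010 = 226; 226 == 226 -> filled

Answer: no yes no no yes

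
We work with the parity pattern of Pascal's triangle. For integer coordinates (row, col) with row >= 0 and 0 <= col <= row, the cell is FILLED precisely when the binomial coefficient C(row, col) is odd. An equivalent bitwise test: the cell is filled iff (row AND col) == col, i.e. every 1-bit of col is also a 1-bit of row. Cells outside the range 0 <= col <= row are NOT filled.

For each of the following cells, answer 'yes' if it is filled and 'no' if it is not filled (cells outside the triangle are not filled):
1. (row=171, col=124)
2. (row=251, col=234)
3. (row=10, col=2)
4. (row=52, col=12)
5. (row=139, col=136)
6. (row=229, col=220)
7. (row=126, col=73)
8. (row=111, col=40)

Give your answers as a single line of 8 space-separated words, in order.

(171,124): row=0b10101011, col=0b1111100, row AND col = 0b101000 = 40; 40 != 124 -> empty
(251,234): row=0b11111011, col=0b11101010, row AND col = 0b11101010 = 234; 234 == 234 -> filled
(10,2): row=0b1010, col=0b10, row AND col = 0b10 = 2; 2 == 2 -> filled
(52,12): row=0b110100, col=0b1100, row AND col = 0b100 = 4; 4 != 12 -> empty
(139,136): row=0b10001011, col=0b10001000, row AND col = 0b10001000 = 136; 136 == 136 -> filled
(229,220): row=0b11100101, col=0b11011100, row AND col = 0b11000100 = 196; 196 != 220 -> empty
(126,73): row=0b1111110, col=0b1001001, row AND col = 0b1001000 = 72; 72 != 73 -> empty
(111,40): row=0b1101111, col=0b101000, row AND col = 0b101000 = 40; 40 == 40 -> filled

Answer: no yes yes no yes no no yes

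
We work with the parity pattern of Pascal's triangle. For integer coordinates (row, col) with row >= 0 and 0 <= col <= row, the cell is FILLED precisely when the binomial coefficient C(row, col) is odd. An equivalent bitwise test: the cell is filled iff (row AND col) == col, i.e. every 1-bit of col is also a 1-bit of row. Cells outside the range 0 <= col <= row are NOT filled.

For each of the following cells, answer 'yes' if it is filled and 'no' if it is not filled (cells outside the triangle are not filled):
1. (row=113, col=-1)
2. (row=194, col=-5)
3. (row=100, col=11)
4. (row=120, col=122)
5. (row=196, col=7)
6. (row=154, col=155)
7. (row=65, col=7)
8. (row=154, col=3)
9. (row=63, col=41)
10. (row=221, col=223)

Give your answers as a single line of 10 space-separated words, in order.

(113,-1): col outside [0, 113] -> not filled
(194,-5): col outside [0, 194] -> not filled
(100,11): row=0b1100100, col=0b1011, row AND col = 0b0 = 0; 0 != 11 -> empty
(120,122): col outside [0, 120] -> not filled
(196,7): row=0b11000100, col=0b111, row AND col = 0b100 = 4; 4 != 7 -> empty
(154,155): col outside [0, 154] -> not filled
(65,7): row=0b1000001, col=0b111, row AND col = 0b1 = 1; 1 != 7 -> empty
(154,3): row=0b10011010, col=0b11, row AND col = 0b10 = 2; 2 != 3 -> empty
(63,41): row=0b111111, col=0b101001, row AND col = 0b101001 = 41; 41 == 41 -> filled
(221,223): col outside [0, 221] -> not filled

Answer: no no no no no no no no yes no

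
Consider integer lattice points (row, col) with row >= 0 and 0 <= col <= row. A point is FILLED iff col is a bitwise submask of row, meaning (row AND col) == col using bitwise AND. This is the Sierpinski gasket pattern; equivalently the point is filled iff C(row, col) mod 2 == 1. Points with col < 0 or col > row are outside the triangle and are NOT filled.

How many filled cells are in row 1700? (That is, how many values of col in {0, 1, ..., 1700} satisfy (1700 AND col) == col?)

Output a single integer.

1700 in binary = 11010100100
popcount(1700) = number of 1-bits in 11010100100 = 5
A col c satisfies (1700 AND c) == c iff every set bit of c is also set in 1700; each of the 5 set bits of 1700 can independently be on or off in c.
count = 2^5 = 32

Answer: 32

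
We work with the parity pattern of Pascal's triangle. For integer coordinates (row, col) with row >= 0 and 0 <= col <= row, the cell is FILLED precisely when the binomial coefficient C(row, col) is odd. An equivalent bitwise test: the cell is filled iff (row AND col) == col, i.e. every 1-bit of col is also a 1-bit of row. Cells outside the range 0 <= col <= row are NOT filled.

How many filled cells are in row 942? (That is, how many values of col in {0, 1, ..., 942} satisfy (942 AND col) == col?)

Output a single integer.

Answer: 128

Derivation:
942 in binary = 1110101110
popcount(942) = number of 1-bits in 1110101110 = 7
A col c satisfies (942 AND c) == c iff every set bit of c is also set in 942; each of the 7 set bits of 942 can independently be on or off in c.
count = 2^7 = 128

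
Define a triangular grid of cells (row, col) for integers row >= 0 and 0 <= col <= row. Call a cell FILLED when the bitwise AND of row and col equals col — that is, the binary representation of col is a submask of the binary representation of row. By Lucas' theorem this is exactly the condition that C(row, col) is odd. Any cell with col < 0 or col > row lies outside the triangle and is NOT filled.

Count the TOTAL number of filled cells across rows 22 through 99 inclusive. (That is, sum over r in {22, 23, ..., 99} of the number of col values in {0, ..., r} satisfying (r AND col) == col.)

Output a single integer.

Answer: 1140

Derivation:
r22=10110 pc3: +8 =8
r23=10111 pc4: +16 =24
r24=11000 pc2: +4 =28
r25=11001 pc3: +8 =36
r26=11010 pc3: +8 =44
r27=11011 pc4: +16 =60
r28=11100 pc3: +8 =68
r29=11101 pc4: +16 =84
r30=11110 pc4: +16 =100
r31=11111 pc5: +32 =132
r32=100000 pc1: +2 =134
r33=100001 pc2: +4 =138
r34=100010 pc2: +4 =142
r35=100011 pc3: +8 =150
r36=100100 pc2: +4 =154
r37=100101 pc3: +8 =162
r38=100110 pc3: +8 =170
r39=100111 pc4: +16 =186
r40=101000 pc2: +4 =190
r41=101001 pc3: +8 =198
r42=101010 pc3: +8 =206
r43=101011 pc4: +16 =222
r44=101100 pc3: +8 =230
r45=101101 pc4: +16 =246
r46=101110 pc4: +16 =262
r47=101111 pc5: +32 =294
r48=110000 pc2: +4 =298
r49=110001 pc3: +8 =306
r50=110010 pc3: +8 =314
r51=110011 pc4: +16 =330
r52=110100 pc3: +8 =338
r53=110101 pc4: +16 =354
r54=110110 pc4: +16 =370
r55=110111 pc5: +32 =402
r56=111000 pc3: +8 =410
r57=111001 pc4: +16 =426
r58=111010 pc4: +16 =442
r59=111011 pc5: +32 =474
r60=111100 pc4: +16 =490
r61=111101 pc5: +32 =522
r62=111110 pc5: +32 =554
r63=111111 pc6: +64 =618
r64=1000000 pc1: +2 =620
r65=1000001 pc2: +4 =624
r66=1000010 pc2: +4 =628
r67=1000011 pc3: +8 =636
r68=1000100 pc2: +4 =640
r69=1000101 pc3: +8 =648
r70=1000110 pc3: +8 =656
r71=1000111 pc4: +16 =672
r72=1001000 pc2: +4 =676
r73=1001001 pc3: +8 =684
r74=1001010 pc3: +8 =692
r75=1001011 pc4: +16 =708
r76=1001100 pc3: +8 =716
r77=1001101 pc4: +16 =732
r78=1001110 pc4: +16 =748
r79=1001111 pc5: +32 =780
r80=1010000 pc2: +4 =784
r81=1010001 pc3: +8 =792
r82=1010010 pc3: +8 =800
r83=1010011 pc4: +16 =816
r84=1010100 pc3: +8 =824
r85=1010101 pc4: +16 =840
r86=1010110 pc4: +16 =856
r87=1010111 pc5: +32 =888
r88=1011000 pc3: +8 =896
r89=1011001 pc4: +16 =912
r90=1011010 pc4: +16 =928
r91=1011011 pc5: +32 =960
r92=1011100 pc4: +16 =976
r93=1011101 pc5: +32 =1008
r94=1011110 pc5: +32 =1040
r95=1011111 pc6: +64 =1104
r96=1100000 pc2: +4 =1108
r97=1100001 pc3: +8 =1116
r98=1100010 pc3: +8 =1124
r99=1100011 pc4: +16 =1140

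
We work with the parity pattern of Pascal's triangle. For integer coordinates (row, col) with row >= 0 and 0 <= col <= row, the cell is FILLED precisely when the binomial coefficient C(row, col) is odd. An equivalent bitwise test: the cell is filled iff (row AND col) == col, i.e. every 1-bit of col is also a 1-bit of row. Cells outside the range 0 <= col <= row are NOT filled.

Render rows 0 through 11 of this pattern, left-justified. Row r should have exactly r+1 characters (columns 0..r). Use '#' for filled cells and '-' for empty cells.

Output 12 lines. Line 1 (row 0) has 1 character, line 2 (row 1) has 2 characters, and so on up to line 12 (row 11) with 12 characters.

r0=0: #
r1=1: ##
r2=10: #-#
r3=11: ####
r4=100: #---#
r5=101: ##--##
r6=110: #-#-#-#
r7=111: ########
r8=1000: #-------#
r9=1001: ##------##
r10=1010: #-#-----#-#
r11=1011: ####----####

Answer: #
##
#-#
####
#---#
##--##
#-#-#-#
########
#-------#
##------##
#-#-----#-#
####----####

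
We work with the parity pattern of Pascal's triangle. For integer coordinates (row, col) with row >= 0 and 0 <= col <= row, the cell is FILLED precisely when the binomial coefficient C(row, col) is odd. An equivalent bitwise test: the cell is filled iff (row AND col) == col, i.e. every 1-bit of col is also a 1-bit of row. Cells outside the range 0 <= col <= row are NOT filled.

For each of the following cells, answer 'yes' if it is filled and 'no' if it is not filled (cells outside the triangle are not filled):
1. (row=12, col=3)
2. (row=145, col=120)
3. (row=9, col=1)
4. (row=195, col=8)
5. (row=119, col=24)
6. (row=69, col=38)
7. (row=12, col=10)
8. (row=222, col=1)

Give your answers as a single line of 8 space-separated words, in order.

Answer: no no yes no no no no no

Derivation:
(12,3): row=0b1100, col=0b11, row AND col = 0b0 = 0; 0 != 3 -> empty
(145,120): row=0b10010001, col=0b1111000, row AND col = 0b10000 = 16; 16 != 120 -> empty
(9,1): row=0b1001, col=0b1, row AND col = 0b1 = 1; 1 == 1 -> filled
(195,8): row=0b11000011, col=0b1000, row AND col = 0b0 = 0; 0 != 8 -> empty
(119,24): row=0b1110111, col=0b11000, row AND col = 0b10000 = 16; 16 != 24 -> empty
(69,38): row=0b1000101, col=0b100110, row AND col = 0b100 = 4; 4 != 38 -> empty
(12,10): row=0b1100, col=0b1010, row AND col = 0b1000 = 8; 8 != 10 -> empty
(222,1): row=0b11011110, col=0b1, row AND col = 0b0 = 0; 0 != 1 -> empty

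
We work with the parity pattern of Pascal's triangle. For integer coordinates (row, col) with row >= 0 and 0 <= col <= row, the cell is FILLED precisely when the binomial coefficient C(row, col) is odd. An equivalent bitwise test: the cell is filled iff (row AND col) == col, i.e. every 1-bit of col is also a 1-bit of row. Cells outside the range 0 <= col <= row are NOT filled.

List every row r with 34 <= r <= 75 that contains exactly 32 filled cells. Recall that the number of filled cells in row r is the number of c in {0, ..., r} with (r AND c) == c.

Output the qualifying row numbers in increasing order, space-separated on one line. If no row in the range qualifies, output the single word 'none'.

Answer: 47 55 59 61 62

Derivation:
Row r has 2^popcount(r) filled cells, so we need popcount(r) = log2(32) = 5.
Scan r = 34..75 and keep those with exactly 5 one-bits:
r=34=100010 popcount=2 -> skip
r=35=100011 popcount=3 -> skip
r=36=100100 popcount=2 -> skip
r=37=100101 popcount=3 -> skip
r=38=100110 popcount=3 -> skip
r=39=100111 popcount=4 -> skip
r=40=101000 popcount=2 -> skip
r=41=101001 popcount=3 -> skip
r=42=101010 popcount=3 -> skip
r=43=101011 popcount=4 -> skip
r=44=101100 popcount=3 -> skip
r=45=101101 popcount=4 -> skip
r=46=101110 popcount=4 -> skip
r=47=101111 popcount=5 -> KEEP
r=48=110000 popcount=2 -> skip
r=49=110001 popcount=3 -> skip
r=50=110010 popcount=3 -> skip
r=51=110011 popcount=4 -> skip
r=52=110100 popcount=3 -> skip
r=53=110101 popcount=4 -> skip
r=54=110110 popcount=4 -> skip
r=55=110111 popcount=5 -> KEEP
r=56=111000 popcount=3 -> skip
r=57=111001 popcount=4 -> skip
r=58=111010 popcount=4 -> skip
r=59=111011 popcount=5 -> KEEP
r=60=111100 popcount=4 -> skip
r=61=111101 popcount=5 -> KEEP
r=62=111110 popcount=5 -> KEEP
r=63=111111 popcount=6 -> skip
r=64=1000000 popcount=1 -> skip
r=65=1000001 popcount=2 -> skip
r=66=1000010 popcount=2 -> skip
r=67=1000011 popcount=3 -> skip
r=68=1000100 popcount=2 -> skip
r=69=1000101 popcount=3 -> skip
r=70=1000110 popcount=3 -> skip
r=71=1000111 popcount=4 -> skip
r=72=1001000 popcount=2 -> skip
r=73=1001001 popcount=3 -> skip
r=74=1001010 popcount=3 -> skip
r=75=1001011 popcount=4 -> skip
Kept rows: 47 55 59 61 62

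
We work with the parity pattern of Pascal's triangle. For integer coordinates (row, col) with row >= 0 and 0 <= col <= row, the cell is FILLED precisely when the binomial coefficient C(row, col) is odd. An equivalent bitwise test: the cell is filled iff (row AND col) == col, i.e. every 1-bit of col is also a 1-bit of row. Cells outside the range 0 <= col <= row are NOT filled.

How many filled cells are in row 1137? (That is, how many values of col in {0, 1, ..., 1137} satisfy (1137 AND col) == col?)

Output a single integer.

1137 in binary = 10001110001
popcount(1137) = number of 1-bits in 10001110001 = 5
A col c satisfies (1137 AND c) == c iff every set bit of c is also set in 1137; each of the 5 set bits of 1137 can independently be on or off in c.
count = 2^5 = 32

Answer: 32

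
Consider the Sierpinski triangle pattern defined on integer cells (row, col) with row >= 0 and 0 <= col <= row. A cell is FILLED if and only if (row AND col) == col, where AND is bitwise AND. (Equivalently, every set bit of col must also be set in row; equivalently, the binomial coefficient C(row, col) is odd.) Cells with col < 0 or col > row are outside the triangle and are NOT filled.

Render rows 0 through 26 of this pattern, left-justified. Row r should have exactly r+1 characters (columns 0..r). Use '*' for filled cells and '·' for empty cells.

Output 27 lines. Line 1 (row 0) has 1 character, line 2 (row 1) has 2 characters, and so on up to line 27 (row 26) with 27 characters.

r0=0: *
r1=1: **
r2=10: *·*
r3=11: ****
r4=100: *···*
r5=101: **··**
r6=110: *·*·*·*
r7=111: ********
r8=1000: *·······*
r9=1001: **······**
r10=1010: *·*·····*·*
r11=1011: ****····****
r12=1100: *···*···*···*
r13=1101: **··**··**··**
r14=1110: *·*·*·*·*·*·*·*
r15=1111: ****************
r16=10000: *···············*
r17=10001: **··············**
r18=10010: *·*·············*·*
r19=10011: ****············****
r20=10100: *···*···········*···*
r21=10101: **··**··········**··**
r22=10110: *·*·*·*·········*·*·*·*
r23=10111: ********········********
r24=11000: *·······*·······*·······*
r25=11001: **······**······**······**
r26=11010: *·*·····*·*·····*·*·····*·*

Answer: *
**
*·*
****
*···*
**··**
*·*·*·*
********
*·······*
**······**
*·*·····*·*
****····****
*···*···*···*
**··**··**··**
*·*·*·*·*·*·*·*
****************
*···············*
**··············**
*·*·············*·*
****············****
*···*···········*···*
**··**··········**··**
*·*·*·*·········*·*·*·*
********········********
*·······*·······*·······*
**······**······**······**
*·*·····*·*·····*·*·····*·*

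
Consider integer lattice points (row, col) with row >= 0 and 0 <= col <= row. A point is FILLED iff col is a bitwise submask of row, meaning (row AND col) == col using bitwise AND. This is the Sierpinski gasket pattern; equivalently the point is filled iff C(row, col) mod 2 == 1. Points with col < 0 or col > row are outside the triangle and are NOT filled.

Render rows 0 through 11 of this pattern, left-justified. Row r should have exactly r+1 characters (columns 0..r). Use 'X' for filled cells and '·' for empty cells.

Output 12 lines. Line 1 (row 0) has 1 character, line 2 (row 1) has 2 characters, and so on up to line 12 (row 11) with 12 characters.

r0=0: X
r1=1: XX
r2=10: X·X
r3=11: XXXX
r4=100: X···X
r5=101: XX··XX
r6=110: X·X·X·X
r7=111: XXXXXXXX
r8=1000: X·······X
r9=1001: XX······XX
r10=1010: X·X·····X·X
r11=1011: XXXX····XXXX

Answer: X
XX
X·X
XXXX
X···X
XX··XX
X·X·X·X
XXXXXXXX
X·······X
XX······XX
X·X·····X·X
XXXX····XXXX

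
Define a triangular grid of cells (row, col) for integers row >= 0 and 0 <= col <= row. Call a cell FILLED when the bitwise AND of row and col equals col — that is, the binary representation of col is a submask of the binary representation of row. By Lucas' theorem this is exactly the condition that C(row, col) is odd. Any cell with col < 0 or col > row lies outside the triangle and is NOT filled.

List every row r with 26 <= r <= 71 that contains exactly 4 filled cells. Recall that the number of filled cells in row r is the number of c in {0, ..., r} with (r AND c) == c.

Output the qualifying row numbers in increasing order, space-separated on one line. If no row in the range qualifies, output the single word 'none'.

Answer: 33 34 36 40 48 65 66 68

Derivation:
Row r has 2^popcount(r) filled cells, so we need popcount(r) = log2(4) = 2.
Scan r = 26..71 and keep those with exactly 2 one-bits:
r=26=11010 popcount=3 -> skip
r=27=11011 popcount=4 -> skip
r=28=11100 popcount=3 -> skip
r=29=11101 popcount=4 -> skip
r=30=11110 popcount=4 -> skip
r=31=11111 popcount=5 -> skip
r=32=100000 popcount=1 -> skip
r=33=100001 popcount=2 -> KEEP
r=34=100010 popcount=2 -> KEEP
r=35=100011 popcount=3 -> skip
r=36=100100 popcount=2 -> KEEP
r=37=100101 popcount=3 -> skip
r=38=100110 popcount=3 -> skip
r=39=100111 popcount=4 -> skip
r=40=101000 popcount=2 -> KEEP
r=41=101001 popcount=3 -> skip
r=42=101010 popcount=3 -> skip
r=43=101011 popcount=4 -> skip
r=44=101100 popcount=3 -> skip
r=45=101101 popcount=4 -> skip
r=46=101110 popcount=4 -> skip
r=47=101111 popcount=5 -> skip
r=48=110000 popcount=2 -> KEEP
r=49=110001 popcount=3 -> skip
r=50=110010 popcount=3 -> skip
r=51=110011 popcount=4 -> skip
r=52=110100 popcount=3 -> skip
r=53=110101 popcount=4 -> skip
r=54=110110 popcount=4 -> skip
r=55=110111 popcount=5 -> skip
r=56=111000 popcount=3 -> skip
r=57=111001 popcount=4 -> skip
r=58=111010 popcount=4 -> skip
r=59=111011 popcount=5 -> skip
r=60=111100 popcount=4 -> skip
r=61=111101 popcount=5 -> skip
r=62=111110 popcount=5 -> skip
r=63=111111 popcount=6 -> skip
r=64=1000000 popcount=1 -> skip
r=65=1000001 popcount=2 -> KEEP
r=66=1000010 popcount=2 -> KEEP
r=67=1000011 popcount=3 -> skip
r=68=1000100 popcount=2 -> KEEP
r=69=1000101 popcount=3 -> skip
r=70=1000110 popcount=3 -> skip
r=71=1000111 popcount=4 -> skip
Kept rows: 33 34 36 40 48 65 66 68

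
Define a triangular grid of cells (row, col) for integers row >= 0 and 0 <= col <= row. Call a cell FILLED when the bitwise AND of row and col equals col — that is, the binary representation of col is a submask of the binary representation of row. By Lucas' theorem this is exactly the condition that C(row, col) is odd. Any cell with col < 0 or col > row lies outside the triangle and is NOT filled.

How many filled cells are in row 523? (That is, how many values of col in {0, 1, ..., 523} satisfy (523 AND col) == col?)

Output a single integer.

523 in binary = 1000001011
popcount(523) = number of 1-bits in 1000001011 = 4
A col c satisfies (523 AND c) == c iff every set bit of c is also set in 523; each of the 4 set bits of 523 can independently be on or off in c.
count = 2^4 = 16

Answer: 16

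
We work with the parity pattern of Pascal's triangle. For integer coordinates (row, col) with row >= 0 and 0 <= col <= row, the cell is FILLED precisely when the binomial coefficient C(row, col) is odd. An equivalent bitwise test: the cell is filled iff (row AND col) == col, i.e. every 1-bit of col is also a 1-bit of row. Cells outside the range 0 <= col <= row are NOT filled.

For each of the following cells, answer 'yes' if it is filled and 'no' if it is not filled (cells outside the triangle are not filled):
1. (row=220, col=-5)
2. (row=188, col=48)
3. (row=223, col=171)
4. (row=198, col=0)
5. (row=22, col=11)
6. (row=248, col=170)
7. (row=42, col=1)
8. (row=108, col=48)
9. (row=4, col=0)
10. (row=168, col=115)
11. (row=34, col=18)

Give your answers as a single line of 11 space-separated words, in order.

Answer: no yes no yes no no no no yes no no

Derivation:
(220,-5): col outside [0, 220] -> not filled
(188,48): row=0b10111100, col=0b110000, row AND col = 0b110000 = 48; 48 == 48 -> filled
(223,171): row=0b11011111, col=0b10101011, row AND col = 0b10001011 = 139; 139 != 171 -> empty
(198,0): row=0b11000110, col=0b0, row AND col = 0b0 = 0; 0 == 0 -> filled
(22,11): row=0b10110, col=0b1011, row AND col = 0b10 = 2; 2 != 11 -> empty
(248,170): row=0b11111000, col=0b10101010, row AND col = 0b10101000 = 168; 168 != 170 -> empty
(42,1): row=0b101010, col=0b1, row AND col = 0b0 = 0; 0 != 1 -> empty
(108,48): row=0b1101100, col=0b110000, row AND col = 0b100000 = 32; 32 != 48 -> empty
(4,0): row=0b100, col=0b0, row AND col = 0b0 = 0; 0 == 0 -> filled
(168,115): row=0b10101000, col=0b1110011, row AND col = 0b100000 = 32; 32 != 115 -> empty
(34,18): row=0b100010, col=0b10010, row AND col = 0b10 = 2; 2 != 18 -> empty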